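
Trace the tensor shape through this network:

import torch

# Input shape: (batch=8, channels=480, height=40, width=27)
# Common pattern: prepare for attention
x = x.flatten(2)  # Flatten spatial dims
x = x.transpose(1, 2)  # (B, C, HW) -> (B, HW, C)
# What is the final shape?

Input shape: (8, 480, 40, 27)
  -> after flatten(2): (8, 480, 1080)
Output shape: (8, 1080, 480)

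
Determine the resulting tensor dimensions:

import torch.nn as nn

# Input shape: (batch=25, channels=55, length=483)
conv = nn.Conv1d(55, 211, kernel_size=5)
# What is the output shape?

Input shape: (25, 55, 483)
Output shape: (25, 211, 479)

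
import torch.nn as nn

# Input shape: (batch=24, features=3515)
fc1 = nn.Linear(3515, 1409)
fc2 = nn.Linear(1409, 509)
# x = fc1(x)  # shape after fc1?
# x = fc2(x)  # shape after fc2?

Input shape: (24, 3515)
  -> after fc1: (24, 1409)
Output shape: (24, 509)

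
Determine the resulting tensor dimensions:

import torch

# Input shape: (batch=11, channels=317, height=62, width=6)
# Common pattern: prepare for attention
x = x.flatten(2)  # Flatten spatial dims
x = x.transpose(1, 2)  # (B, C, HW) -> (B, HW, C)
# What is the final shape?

Input shape: (11, 317, 62, 6)
  -> after flatten(2): (11, 317, 372)
Output shape: (11, 372, 317)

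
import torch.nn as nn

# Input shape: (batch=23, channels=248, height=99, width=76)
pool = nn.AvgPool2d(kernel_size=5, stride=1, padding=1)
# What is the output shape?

Input shape: (23, 248, 99, 76)
Output shape: (23, 248, 97, 74)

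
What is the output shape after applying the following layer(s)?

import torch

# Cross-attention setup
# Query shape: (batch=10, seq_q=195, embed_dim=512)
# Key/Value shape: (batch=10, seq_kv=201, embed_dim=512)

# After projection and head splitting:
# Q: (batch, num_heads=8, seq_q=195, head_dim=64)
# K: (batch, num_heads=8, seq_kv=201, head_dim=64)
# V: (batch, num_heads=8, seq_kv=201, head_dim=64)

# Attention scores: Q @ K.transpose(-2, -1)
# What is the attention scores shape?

Input shape: (10, 195, 512)
Output shape: (10, 8, 195, 201)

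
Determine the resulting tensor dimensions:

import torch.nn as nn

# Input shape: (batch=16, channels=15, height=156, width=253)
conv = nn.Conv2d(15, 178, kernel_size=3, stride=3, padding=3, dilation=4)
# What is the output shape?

Input shape: (16, 15, 156, 253)
Output shape: (16, 178, 52, 84)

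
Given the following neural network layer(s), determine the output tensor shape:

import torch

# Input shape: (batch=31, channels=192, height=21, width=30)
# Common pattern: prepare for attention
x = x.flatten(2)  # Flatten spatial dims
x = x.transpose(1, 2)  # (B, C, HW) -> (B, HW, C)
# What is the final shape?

Input shape: (31, 192, 21, 30)
  -> after flatten(2): (31, 192, 630)
Output shape: (31, 630, 192)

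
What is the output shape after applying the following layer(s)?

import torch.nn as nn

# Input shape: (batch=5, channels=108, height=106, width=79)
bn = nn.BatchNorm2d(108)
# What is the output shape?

Input shape: (5, 108, 106, 79)
Output shape: (5, 108, 106, 79)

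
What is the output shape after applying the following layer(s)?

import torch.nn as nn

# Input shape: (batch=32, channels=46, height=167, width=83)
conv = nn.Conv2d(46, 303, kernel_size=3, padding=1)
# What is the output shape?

Input shape: (32, 46, 167, 83)
Output shape: (32, 303, 167, 83)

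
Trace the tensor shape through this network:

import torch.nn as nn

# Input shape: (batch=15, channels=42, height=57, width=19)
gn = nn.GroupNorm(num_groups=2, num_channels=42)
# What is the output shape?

Input shape: (15, 42, 57, 19)
Output shape: (15, 42, 57, 19)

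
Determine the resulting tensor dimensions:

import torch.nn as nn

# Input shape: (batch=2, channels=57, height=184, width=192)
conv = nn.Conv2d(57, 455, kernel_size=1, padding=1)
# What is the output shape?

Input shape: (2, 57, 184, 192)
Output shape: (2, 455, 186, 194)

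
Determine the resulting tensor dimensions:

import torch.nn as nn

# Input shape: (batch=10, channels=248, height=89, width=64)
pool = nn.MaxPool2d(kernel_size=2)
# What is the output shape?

Input shape: (10, 248, 89, 64)
Output shape: (10, 248, 44, 32)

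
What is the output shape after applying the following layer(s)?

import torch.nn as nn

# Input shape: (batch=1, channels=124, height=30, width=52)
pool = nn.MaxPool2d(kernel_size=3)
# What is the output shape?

Input shape: (1, 124, 30, 52)
Output shape: (1, 124, 10, 17)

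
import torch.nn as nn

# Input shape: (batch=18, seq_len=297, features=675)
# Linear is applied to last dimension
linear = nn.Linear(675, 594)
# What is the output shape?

Input shape: (18, 297, 675)
Output shape: (18, 297, 594)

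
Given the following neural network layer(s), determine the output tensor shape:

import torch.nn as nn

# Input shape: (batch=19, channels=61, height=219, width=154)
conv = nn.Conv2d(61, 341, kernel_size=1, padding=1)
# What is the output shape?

Input shape: (19, 61, 219, 154)
Output shape: (19, 341, 221, 156)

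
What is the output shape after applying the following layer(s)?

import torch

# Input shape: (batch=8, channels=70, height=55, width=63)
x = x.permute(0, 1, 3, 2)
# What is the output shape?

Input shape: (8, 70, 55, 63)
Output shape: (8, 70, 63, 55)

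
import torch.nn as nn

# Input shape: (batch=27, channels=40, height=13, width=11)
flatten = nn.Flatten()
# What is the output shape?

Input shape: (27, 40, 13, 11)
Output shape: (27, 5720)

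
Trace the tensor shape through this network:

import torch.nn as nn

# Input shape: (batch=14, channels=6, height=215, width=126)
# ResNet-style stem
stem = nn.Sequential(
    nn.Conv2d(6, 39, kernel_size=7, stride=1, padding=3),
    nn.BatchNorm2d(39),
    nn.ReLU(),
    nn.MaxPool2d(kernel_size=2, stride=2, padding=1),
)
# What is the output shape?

Input shape: (14, 6, 215, 126)
  -> after Conv2d 7x7 stride=1: (14, 39, 215, 126)
Output shape: (14, 39, 108, 64)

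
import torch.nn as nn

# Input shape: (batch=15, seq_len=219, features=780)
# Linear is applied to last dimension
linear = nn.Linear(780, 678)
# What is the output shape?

Input shape: (15, 219, 780)
Output shape: (15, 219, 678)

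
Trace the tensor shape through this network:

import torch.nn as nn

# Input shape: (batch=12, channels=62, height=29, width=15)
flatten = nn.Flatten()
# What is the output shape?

Input shape: (12, 62, 29, 15)
Output shape: (12, 26970)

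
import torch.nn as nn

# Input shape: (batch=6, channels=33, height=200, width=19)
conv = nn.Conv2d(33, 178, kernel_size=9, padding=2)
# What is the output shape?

Input shape: (6, 33, 200, 19)
Output shape: (6, 178, 196, 15)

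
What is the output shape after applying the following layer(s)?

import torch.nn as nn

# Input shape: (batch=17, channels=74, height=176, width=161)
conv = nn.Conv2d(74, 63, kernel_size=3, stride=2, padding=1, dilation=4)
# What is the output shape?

Input shape: (17, 74, 176, 161)
Output shape: (17, 63, 85, 78)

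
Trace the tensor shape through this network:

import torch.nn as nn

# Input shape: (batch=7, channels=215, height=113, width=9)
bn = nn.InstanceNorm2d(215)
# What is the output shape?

Input shape: (7, 215, 113, 9)
Output shape: (7, 215, 113, 9)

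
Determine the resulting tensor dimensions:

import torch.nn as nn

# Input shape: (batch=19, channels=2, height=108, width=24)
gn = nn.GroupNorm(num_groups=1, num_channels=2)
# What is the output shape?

Input shape: (19, 2, 108, 24)
Output shape: (19, 2, 108, 24)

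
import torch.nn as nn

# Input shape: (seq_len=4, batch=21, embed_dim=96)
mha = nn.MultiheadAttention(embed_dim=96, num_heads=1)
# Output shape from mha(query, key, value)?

Input shape: (4, 21, 96)
Output shape: (4, 21, 96)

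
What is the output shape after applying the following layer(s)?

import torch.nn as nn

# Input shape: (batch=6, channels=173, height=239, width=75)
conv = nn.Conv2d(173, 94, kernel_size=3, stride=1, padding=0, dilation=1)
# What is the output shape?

Input shape: (6, 173, 239, 75)
Output shape: (6, 94, 237, 73)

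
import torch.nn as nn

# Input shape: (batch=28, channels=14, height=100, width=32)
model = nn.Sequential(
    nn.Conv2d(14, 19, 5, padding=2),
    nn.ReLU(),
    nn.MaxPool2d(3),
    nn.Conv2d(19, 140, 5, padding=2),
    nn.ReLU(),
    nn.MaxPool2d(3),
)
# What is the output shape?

Input shape: (28, 14, 100, 32)
  -> after first Conv2d: (28, 19, 100, 32)
  -> after first MaxPool2d: (28, 19, 33, 10)
  -> after second Conv2d: (28, 140, 33, 10)
Output shape: (28, 140, 11, 3)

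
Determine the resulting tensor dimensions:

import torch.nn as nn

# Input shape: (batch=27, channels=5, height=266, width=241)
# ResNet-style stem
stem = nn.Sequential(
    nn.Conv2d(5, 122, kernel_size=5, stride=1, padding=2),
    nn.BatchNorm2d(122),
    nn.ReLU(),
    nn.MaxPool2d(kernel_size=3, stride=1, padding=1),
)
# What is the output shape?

Input shape: (27, 5, 266, 241)
  -> after Conv2d 5x5 stride=1: (27, 122, 266, 241)
Output shape: (27, 122, 266, 241)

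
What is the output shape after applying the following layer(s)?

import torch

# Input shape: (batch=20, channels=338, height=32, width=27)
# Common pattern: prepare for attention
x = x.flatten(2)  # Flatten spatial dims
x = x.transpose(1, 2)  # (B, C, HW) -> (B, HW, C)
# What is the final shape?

Input shape: (20, 338, 32, 27)
  -> after flatten(2): (20, 338, 864)
Output shape: (20, 864, 338)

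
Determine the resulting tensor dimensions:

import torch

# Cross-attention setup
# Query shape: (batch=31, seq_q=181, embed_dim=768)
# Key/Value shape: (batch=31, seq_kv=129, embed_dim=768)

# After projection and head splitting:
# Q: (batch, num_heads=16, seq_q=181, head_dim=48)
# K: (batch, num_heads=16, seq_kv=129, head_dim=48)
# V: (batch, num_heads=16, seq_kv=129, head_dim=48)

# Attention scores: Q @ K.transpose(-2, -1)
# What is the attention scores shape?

Input shape: (31, 181, 768)
Output shape: (31, 16, 181, 129)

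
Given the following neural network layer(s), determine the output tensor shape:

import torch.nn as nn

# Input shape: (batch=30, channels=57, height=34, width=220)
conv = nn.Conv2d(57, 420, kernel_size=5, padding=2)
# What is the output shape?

Input shape: (30, 57, 34, 220)
Output shape: (30, 420, 34, 220)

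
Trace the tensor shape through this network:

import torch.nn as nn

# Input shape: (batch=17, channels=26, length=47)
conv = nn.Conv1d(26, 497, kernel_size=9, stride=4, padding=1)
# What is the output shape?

Input shape: (17, 26, 47)
Output shape: (17, 497, 11)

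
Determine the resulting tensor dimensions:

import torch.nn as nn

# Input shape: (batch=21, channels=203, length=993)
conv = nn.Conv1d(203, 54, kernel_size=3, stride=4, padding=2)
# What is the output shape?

Input shape: (21, 203, 993)
Output shape: (21, 54, 249)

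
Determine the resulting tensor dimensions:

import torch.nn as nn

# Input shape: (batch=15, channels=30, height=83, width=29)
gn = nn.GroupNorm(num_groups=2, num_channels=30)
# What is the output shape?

Input shape: (15, 30, 83, 29)
Output shape: (15, 30, 83, 29)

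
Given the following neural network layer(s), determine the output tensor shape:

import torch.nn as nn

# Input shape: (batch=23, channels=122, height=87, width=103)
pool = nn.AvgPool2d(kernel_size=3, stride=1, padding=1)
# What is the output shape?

Input shape: (23, 122, 87, 103)
Output shape: (23, 122, 87, 103)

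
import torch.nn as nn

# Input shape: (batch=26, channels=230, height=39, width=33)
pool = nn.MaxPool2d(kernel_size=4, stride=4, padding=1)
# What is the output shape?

Input shape: (26, 230, 39, 33)
Output shape: (26, 230, 10, 8)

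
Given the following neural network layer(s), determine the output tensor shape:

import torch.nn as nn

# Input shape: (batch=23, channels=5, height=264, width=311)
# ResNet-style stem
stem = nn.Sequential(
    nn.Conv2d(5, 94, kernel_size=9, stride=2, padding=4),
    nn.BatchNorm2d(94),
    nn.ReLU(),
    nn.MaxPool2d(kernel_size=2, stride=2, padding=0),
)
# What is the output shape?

Input shape: (23, 5, 264, 311)
  -> after Conv2d 9x9 stride=2: (23, 94, 132, 156)
Output shape: (23, 94, 66, 78)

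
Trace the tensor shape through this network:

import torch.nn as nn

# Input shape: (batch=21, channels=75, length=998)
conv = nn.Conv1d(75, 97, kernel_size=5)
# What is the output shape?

Input shape: (21, 75, 998)
Output shape: (21, 97, 994)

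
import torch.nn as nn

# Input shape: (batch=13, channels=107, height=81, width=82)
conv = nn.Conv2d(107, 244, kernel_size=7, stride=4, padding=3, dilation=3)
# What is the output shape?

Input shape: (13, 107, 81, 82)
Output shape: (13, 244, 18, 18)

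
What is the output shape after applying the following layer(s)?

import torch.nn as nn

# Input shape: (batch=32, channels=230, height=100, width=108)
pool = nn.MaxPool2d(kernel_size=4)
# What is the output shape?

Input shape: (32, 230, 100, 108)
Output shape: (32, 230, 25, 27)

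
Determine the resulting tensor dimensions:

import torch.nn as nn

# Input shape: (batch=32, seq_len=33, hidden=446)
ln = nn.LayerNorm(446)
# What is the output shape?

Input shape: (32, 33, 446)
Output shape: (32, 33, 446)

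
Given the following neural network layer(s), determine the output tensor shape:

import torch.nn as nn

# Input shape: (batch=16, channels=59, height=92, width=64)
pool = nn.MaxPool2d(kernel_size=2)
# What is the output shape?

Input shape: (16, 59, 92, 64)
Output shape: (16, 59, 46, 32)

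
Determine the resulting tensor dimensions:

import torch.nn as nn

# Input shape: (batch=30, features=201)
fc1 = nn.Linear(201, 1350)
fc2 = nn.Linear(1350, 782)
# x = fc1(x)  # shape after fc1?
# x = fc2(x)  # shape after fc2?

Input shape: (30, 201)
  -> after fc1: (30, 1350)
Output shape: (30, 782)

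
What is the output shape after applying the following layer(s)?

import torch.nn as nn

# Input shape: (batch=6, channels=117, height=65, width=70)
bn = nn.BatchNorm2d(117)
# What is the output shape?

Input shape: (6, 117, 65, 70)
Output shape: (6, 117, 65, 70)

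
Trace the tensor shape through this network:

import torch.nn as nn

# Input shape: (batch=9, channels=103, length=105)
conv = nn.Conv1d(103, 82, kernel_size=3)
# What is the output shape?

Input shape: (9, 103, 105)
Output shape: (9, 82, 103)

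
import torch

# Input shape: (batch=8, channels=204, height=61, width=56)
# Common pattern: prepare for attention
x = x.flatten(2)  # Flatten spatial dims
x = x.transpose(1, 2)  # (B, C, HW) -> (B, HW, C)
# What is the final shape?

Input shape: (8, 204, 61, 56)
  -> after flatten(2): (8, 204, 3416)
Output shape: (8, 3416, 204)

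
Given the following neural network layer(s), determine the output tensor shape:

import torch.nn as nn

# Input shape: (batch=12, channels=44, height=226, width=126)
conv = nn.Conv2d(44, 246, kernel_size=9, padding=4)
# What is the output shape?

Input shape: (12, 44, 226, 126)
Output shape: (12, 246, 226, 126)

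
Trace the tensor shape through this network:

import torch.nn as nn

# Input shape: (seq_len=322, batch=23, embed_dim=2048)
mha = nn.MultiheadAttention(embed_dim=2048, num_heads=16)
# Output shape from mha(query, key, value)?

Input shape: (322, 23, 2048)
Output shape: (322, 23, 2048)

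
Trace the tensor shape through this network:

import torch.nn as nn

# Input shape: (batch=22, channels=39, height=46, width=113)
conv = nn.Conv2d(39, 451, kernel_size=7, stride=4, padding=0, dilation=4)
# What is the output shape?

Input shape: (22, 39, 46, 113)
Output shape: (22, 451, 6, 23)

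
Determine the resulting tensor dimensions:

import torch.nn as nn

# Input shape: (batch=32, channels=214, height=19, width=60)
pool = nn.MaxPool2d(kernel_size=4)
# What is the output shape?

Input shape: (32, 214, 19, 60)
Output shape: (32, 214, 4, 15)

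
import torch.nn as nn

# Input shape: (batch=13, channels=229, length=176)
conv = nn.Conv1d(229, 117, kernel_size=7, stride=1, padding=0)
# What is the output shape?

Input shape: (13, 229, 176)
Output shape: (13, 117, 170)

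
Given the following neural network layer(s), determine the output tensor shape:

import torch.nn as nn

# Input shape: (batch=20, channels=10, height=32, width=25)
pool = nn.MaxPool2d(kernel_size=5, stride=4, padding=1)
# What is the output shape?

Input shape: (20, 10, 32, 25)
Output shape: (20, 10, 8, 6)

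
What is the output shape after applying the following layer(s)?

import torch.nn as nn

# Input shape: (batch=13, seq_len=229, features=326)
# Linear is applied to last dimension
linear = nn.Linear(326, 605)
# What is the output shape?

Input shape: (13, 229, 326)
Output shape: (13, 229, 605)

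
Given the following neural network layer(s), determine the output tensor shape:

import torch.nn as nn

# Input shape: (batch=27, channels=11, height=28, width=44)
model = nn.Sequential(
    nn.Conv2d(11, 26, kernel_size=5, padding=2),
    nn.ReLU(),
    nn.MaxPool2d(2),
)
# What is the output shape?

Input shape: (27, 11, 28, 44)
  -> after Conv2d: (27, 26, 28, 44)
  -> after ReLU: (27, 26, 28, 44)
Output shape: (27, 26, 14, 22)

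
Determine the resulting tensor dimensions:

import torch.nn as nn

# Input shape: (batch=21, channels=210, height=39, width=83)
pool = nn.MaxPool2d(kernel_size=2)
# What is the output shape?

Input shape: (21, 210, 39, 83)
Output shape: (21, 210, 19, 41)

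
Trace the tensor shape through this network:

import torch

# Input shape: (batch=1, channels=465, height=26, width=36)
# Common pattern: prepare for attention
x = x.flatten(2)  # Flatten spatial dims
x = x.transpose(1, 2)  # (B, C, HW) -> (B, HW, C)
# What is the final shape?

Input shape: (1, 465, 26, 36)
  -> after flatten(2): (1, 465, 936)
Output shape: (1, 936, 465)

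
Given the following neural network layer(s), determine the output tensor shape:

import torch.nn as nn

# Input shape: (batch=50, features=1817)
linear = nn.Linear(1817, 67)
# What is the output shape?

Input shape: (50, 1817)
Output shape: (50, 67)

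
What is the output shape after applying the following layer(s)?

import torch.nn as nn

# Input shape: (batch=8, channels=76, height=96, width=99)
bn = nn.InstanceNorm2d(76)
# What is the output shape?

Input shape: (8, 76, 96, 99)
Output shape: (8, 76, 96, 99)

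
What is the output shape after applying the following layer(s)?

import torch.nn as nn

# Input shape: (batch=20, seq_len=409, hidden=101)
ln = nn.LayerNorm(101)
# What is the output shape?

Input shape: (20, 409, 101)
Output shape: (20, 409, 101)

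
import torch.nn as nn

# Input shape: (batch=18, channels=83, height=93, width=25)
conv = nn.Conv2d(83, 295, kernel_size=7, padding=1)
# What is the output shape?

Input shape: (18, 83, 93, 25)
Output shape: (18, 295, 89, 21)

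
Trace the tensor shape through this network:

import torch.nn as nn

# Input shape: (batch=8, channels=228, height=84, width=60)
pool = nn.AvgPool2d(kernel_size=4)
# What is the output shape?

Input shape: (8, 228, 84, 60)
Output shape: (8, 228, 21, 15)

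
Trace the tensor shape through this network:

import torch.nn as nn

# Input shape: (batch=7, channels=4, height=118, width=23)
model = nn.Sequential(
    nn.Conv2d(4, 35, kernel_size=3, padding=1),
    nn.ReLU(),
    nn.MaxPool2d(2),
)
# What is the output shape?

Input shape: (7, 4, 118, 23)
  -> after Conv2d: (7, 35, 118, 23)
  -> after ReLU: (7, 35, 118, 23)
Output shape: (7, 35, 59, 11)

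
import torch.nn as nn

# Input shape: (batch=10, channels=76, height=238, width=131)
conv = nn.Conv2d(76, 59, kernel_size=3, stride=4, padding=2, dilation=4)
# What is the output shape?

Input shape: (10, 76, 238, 131)
Output shape: (10, 59, 59, 32)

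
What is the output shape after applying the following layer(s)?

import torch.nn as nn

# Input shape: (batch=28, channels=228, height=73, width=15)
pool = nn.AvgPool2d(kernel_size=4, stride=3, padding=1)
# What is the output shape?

Input shape: (28, 228, 73, 15)
Output shape: (28, 228, 24, 5)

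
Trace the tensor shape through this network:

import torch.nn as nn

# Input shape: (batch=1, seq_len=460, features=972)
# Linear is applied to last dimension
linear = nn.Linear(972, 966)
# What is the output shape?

Input shape: (1, 460, 972)
Output shape: (1, 460, 966)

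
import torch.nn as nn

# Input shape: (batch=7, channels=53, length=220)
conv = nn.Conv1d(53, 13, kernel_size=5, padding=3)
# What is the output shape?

Input shape: (7, 53, 220)
Output shape: (7, 13, 222)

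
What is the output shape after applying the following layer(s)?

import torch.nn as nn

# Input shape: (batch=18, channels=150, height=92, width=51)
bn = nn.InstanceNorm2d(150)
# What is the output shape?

Input shape: (18, 150, 92, 51)
Output shape: (18, 150, 92, 51)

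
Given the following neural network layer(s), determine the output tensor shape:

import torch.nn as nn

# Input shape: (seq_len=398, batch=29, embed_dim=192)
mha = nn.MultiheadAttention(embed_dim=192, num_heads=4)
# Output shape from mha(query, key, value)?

Input shape: (398, 29, 192)
Output shape: (398, 29, 192)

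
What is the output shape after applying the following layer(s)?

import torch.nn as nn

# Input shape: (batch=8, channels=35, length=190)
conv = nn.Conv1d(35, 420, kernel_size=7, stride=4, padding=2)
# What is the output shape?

Input shape: (8, 35, 190)
Output shape: (8, 420, 47)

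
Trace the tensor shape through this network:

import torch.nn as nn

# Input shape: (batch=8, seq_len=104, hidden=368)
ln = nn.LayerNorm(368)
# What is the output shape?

Input shape: (8, 104, 368)
Output shape: (8, 104, 368)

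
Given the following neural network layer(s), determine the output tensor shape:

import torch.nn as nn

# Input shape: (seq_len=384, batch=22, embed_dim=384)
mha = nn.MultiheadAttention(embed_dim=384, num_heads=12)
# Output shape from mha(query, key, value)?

Input shape: (384, 22, 384)
Output shape: (384, 22, 384)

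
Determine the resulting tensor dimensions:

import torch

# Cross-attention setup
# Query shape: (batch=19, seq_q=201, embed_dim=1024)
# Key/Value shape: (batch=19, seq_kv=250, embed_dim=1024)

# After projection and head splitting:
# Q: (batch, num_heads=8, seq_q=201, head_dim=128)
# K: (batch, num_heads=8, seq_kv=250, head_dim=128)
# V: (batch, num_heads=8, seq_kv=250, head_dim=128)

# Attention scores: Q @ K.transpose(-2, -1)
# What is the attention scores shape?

Input shape: (19, 201, 1024)
Output shape: (19, 8, 201, 250)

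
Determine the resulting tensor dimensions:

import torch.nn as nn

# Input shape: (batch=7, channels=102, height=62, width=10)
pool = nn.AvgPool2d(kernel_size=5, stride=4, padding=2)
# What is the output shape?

Input shape: (7, 102, 62, 10)
Output shape: (7, 102, 16, 3)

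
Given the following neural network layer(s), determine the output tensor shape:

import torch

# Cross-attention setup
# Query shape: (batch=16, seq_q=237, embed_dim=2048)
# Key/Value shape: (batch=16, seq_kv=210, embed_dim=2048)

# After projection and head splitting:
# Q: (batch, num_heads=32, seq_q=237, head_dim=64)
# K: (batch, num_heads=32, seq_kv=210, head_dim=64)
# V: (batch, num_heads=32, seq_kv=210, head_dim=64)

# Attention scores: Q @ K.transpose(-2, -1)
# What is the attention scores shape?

Input shape: (16, 237, 2048)
Output shape: (16, 32, 237, 210)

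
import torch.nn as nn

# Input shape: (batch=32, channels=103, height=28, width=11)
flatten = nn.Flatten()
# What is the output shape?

Input shape: (32, 103, 28, 11)
Output shape: (32, 31724)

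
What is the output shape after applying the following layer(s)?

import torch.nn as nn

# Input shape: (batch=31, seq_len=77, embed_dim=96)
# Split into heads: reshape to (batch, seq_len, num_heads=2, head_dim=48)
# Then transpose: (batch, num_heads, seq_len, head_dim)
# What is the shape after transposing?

Input shape: (31, 77, 96)
  -> after reshape: (31, 77, 2, 48)
Output shape: (31, 2, 77, 48)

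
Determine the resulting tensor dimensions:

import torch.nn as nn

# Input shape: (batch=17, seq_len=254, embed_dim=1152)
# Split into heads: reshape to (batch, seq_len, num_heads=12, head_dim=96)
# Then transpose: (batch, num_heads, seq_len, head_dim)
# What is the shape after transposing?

Input shape: (17, 254, 1152)
  -> after reshape: (17, 254, 12, 96)
Output shape: (17, 12, 254, 96)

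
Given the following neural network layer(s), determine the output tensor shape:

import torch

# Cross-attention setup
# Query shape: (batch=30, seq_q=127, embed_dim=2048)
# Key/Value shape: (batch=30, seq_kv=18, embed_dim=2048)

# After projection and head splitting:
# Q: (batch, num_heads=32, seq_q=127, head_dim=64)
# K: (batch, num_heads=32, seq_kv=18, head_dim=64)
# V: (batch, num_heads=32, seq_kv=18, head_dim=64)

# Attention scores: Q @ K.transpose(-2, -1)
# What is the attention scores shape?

Input shape: (30, 127, 2048)
Output shape: (30, 32, 127, 18)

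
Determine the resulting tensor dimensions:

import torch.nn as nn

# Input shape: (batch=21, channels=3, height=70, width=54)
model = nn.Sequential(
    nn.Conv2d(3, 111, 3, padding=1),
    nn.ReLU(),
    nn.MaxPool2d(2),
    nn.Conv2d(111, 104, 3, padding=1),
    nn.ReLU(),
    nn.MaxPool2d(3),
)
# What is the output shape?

Input shape: (21, 3, 70, 54)
  -> after first Conv2d: (21, 111, 70, 54)
  -> after first MaxPool2d: (21, 111, 35, 27)
  -> after second Conv2d: (21, 104, 35, 27)
Output shape: (21, 104, 11, 9)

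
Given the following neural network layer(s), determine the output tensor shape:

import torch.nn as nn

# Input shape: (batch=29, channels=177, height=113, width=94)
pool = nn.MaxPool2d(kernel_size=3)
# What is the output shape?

Input shape: (29, 177, 113, 94)
Output shape: (29, 177, 37, 31)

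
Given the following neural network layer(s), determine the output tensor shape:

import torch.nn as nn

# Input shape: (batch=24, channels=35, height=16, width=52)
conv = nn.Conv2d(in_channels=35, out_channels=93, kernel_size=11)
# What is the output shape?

Input shape: (24, 35, 16, 52)
Output shape: (24, 93, 6, 42)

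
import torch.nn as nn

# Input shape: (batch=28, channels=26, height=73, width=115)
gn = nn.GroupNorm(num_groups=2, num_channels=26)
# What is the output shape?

Input shape: (28, 26, 73, 115)
Output shape: (28, 26, 73, 115)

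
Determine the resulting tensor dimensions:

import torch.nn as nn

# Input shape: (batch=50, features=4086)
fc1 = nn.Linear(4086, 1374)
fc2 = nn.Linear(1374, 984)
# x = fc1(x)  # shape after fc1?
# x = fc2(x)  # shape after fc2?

Input shape: (50, 4086)
  -> after fc1: (50, 1374)
Output shape: (50, 984)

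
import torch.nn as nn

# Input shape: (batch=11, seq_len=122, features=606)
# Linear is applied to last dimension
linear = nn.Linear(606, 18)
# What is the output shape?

Input shape: (11, 122, 606)
Output shape: (11, 122, 18)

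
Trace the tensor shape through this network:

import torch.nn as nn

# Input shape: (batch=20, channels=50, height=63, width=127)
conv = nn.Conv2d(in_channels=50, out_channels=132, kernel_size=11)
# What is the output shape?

Input shape: (20, 50, 63, 127)
Output shape: (20, 132, 53, 117)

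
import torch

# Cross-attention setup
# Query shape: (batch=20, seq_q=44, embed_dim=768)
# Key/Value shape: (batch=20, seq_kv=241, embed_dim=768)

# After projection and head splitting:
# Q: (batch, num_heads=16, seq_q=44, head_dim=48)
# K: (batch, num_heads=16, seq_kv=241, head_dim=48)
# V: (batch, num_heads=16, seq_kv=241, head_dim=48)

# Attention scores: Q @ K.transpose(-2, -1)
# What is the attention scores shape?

Input shape: (20, 44, 768)
Output shape: (20, 16, 44, 241)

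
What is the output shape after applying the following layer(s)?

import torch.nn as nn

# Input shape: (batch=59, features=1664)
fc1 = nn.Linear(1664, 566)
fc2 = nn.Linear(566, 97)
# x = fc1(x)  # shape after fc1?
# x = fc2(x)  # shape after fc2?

Input shape: (59, 1664)
  -> after fc1: (59, 566)
Output shape: (59, 97)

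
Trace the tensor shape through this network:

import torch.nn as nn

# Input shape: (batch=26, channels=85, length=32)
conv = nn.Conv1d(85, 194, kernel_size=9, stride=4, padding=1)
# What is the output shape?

Input shape: (26, 85, 32)
Output shape: (26, 194, 7)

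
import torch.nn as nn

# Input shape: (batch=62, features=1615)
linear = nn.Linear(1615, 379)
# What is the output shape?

Input shape: (62, 1615)
Output shape: (62, 379)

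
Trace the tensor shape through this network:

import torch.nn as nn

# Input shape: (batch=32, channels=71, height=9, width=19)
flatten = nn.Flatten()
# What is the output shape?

Input shape: (32, 71, 9, 19)
Output shape: (32, 12141)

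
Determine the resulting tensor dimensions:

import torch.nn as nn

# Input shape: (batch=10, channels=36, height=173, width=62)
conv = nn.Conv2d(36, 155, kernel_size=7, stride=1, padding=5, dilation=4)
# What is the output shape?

Input shape: (10, 36, 173, 62)
Output shape: (10, 155, 159, 48)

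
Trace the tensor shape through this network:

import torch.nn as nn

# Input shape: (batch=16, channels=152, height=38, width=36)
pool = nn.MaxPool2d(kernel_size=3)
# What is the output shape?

Input shape: (16, 152, 38, 36)
Output shape: (16, 152, 12, 12)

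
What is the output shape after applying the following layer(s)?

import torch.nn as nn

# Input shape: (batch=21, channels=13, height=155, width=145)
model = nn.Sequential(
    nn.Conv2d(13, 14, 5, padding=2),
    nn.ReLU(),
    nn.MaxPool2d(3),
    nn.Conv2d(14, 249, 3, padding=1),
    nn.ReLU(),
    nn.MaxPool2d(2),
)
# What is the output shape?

Input shape: (21, 13, 155, 145)
  -> after first Conv2d: (21, 14, 155, 145)
  -> after first MaxPool2d: (21, 14, 51, 48)
  -> after second Conv2d: (21, 249, 51, 48)
Output shape: (21, 249, 25, 24)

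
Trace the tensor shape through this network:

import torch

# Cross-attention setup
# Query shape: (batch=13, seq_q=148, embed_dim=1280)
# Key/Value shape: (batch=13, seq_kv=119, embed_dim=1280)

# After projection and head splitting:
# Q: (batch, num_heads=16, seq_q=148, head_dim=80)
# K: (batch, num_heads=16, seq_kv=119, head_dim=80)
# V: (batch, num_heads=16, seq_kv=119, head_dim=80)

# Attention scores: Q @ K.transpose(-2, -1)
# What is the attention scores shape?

Input shape: (13, 148, 1280)
Output shape: (13, 16, 148, 119)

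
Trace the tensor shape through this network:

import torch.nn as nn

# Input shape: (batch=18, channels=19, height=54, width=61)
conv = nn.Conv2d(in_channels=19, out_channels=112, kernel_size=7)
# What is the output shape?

Input shape: (18, 19, 54, 61)
Output shape: (18, 112, 48, 55)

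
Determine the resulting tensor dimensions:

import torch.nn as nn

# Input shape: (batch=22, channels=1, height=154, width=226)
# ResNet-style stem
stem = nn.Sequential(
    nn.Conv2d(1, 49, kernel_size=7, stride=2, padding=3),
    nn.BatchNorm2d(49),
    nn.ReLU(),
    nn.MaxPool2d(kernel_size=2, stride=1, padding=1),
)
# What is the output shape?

Input shape: (22, 1, 154, 226)
  -> after Conv2d 7x7 stride=2: (22, 49, 77, 113)
Output shape: (22, 49, 78, 114)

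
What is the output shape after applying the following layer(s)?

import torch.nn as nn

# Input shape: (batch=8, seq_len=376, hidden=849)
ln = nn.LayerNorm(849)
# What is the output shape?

Input shape: (8, 376, 849)
Output shape: (8, 376, 849)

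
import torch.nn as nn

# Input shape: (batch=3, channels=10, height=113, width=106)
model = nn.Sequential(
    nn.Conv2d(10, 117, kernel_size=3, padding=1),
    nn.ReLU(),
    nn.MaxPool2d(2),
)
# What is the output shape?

Input shape: (3, 10, 113, 106)
  -> after Conv2d: (3, 117, 113, 106)
  -> after ReLU: (3, 117, 113, 106)
Output shape: (3, 117, 56, 53)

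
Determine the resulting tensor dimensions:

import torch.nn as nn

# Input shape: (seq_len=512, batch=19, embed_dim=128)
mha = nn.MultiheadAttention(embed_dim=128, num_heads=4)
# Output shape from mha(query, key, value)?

Input shape: (512, 19, 128)
Output shape: (512, 19, 128)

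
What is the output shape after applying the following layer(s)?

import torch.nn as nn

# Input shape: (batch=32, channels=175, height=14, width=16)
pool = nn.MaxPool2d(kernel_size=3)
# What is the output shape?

Input shape: (32, 175, 14, 16)
Output shape: (32, 175, 4, 5)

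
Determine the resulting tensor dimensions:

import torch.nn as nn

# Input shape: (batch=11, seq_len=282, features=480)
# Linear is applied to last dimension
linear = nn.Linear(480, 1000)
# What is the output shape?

Input shape: (11, 282, 480)
Output shape: (11, 282, 1000)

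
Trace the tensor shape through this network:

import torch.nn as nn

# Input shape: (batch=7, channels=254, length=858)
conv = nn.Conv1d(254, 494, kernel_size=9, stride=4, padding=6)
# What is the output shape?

Input shape: (7, 254, 858)
Output shape: (7, 494, 216)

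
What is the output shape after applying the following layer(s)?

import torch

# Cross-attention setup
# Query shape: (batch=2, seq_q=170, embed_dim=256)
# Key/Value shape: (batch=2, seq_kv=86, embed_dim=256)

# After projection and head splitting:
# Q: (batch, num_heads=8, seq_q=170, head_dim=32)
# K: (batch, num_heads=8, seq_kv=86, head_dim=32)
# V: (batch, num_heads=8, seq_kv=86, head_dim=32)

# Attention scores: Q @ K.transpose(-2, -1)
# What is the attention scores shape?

Input shape: (2, 170, 256)
Output shape: (2, 8, 170, 86)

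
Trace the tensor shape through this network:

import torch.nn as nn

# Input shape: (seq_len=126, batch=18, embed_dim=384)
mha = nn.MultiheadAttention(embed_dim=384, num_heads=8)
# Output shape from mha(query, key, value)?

Input shape: (126, 18, 384)
Output shape: (126, 18, 384)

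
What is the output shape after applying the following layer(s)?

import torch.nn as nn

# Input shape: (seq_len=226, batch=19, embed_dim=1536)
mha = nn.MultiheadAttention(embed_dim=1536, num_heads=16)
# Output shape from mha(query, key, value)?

Input shape: (226, 19, 1536)
Output shape: (226, 19, 1536)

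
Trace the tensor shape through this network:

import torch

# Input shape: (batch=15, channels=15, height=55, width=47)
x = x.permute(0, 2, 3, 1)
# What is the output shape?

Input shape: (15, 15, 55, 47)
Output shape: (15, 55, 47, 15)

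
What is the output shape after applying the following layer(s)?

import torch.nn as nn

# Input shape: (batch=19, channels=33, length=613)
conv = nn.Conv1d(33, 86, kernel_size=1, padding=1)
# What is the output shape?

Input shape: (19, 33, 613)
Output shape: (19, 86, 615)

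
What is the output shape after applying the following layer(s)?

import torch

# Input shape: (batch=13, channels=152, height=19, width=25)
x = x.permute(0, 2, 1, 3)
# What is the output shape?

Input shape: (13, 152, 19, 25)
Output shape: (13, 19, 152, 25)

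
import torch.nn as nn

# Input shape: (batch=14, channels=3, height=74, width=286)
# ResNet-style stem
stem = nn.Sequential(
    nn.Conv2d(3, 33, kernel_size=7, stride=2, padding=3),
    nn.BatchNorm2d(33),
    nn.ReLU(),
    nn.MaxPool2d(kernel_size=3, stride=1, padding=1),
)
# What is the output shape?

Input shape: (14, 3, 74, 286)
  -> after Conv2d 7x7 stride=2: (14, 33, 37, 143)
Output shape: (14, 33, 37, 143)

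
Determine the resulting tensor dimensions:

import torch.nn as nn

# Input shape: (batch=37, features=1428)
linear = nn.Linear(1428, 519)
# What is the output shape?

Input shape: (37, 1428)
Output shape: (37, 519)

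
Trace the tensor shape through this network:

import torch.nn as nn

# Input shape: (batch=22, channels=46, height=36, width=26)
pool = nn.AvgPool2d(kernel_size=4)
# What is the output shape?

Input shape: (22, 46, 36, 26)
Output shape: (22, 46, 9, 6)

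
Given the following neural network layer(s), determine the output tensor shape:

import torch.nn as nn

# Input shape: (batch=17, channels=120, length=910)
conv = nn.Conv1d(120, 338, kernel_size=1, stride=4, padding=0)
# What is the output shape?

Input shape: (17, 120, 910)
Output shape: (17, 338, 228)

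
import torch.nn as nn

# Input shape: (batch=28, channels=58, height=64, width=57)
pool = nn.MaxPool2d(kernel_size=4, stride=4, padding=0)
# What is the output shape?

Input shape: (28, 58, 64, 57)
Output shape: (28, 58, 16, 14)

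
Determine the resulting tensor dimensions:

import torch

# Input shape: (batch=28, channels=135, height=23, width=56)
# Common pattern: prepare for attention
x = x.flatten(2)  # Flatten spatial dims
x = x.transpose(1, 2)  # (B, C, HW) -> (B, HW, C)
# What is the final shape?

Input shape: (28, 135, 23, 56)
  -> after flatten(2): (28, 135, 1288)
Output shape: (28, 1288, 135)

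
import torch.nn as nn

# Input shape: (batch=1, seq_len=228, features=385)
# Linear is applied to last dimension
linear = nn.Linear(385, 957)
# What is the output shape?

Input shape: (1, 228, 385)
Output shape: (1, 228, 957)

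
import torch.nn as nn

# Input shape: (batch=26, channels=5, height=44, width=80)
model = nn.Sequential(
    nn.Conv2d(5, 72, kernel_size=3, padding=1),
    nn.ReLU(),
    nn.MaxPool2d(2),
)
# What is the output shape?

Input shape: (26, 5, 44, 80)
  -> after Conv2d: (26, 72, 44, 80)
  -> after ReLU: (26, 72, 44, 80)
Output shape: (26, 72, 22, 40)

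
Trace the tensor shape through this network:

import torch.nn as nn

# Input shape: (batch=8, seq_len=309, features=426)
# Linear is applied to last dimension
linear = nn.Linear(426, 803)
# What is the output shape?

Input shape: (8, 309, 426)
Output shape: (8, 309, 803)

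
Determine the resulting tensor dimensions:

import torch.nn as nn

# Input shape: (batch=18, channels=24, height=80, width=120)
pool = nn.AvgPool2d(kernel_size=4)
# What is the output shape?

Input shape: (18, 24, 80, 120)
Output shape: (18, 24, 20, 30)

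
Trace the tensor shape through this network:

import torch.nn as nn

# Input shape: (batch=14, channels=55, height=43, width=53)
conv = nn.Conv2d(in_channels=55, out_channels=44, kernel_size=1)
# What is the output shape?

Input shape: (14, 55, 43, 53)
Output shape: (14, 44, 43, 53)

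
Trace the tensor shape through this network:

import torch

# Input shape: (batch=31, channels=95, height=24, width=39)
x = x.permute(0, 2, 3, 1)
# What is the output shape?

Input shape: (31, 95, 24, 39)
Output shape: (31, 24, 39, 95)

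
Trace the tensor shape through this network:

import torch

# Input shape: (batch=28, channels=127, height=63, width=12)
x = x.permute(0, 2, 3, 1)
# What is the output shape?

Input shape: (28, 127, 63, 12)
Output shape: (28, 63, 12, 127)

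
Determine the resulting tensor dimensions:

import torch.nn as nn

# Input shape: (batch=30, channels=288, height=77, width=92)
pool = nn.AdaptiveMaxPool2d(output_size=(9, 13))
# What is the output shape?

Input shape: (30, 288, 77, 92)
Output shape: (30, 288, 9, 13)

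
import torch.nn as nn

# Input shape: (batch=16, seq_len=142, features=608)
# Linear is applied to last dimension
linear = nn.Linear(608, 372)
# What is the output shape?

Input shape: (16, 142, 608)
Output shape: (16, 142, 372)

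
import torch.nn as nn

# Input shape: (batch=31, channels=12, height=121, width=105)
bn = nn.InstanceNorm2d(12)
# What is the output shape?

Input shape: (31, 12, 121, 105)
Output shape: (31, 12, 121, 105)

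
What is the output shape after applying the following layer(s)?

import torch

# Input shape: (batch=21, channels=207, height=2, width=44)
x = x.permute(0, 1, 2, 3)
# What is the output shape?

Input shape: (21, 207, 2, 44)
Output shape: (21, 207, 2, 44)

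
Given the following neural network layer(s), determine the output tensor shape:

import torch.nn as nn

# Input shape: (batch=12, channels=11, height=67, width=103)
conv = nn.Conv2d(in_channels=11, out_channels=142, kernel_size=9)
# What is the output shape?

Input shape: (12, 11, 67, 103)
Output shape: (12, 142, 59, 95)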